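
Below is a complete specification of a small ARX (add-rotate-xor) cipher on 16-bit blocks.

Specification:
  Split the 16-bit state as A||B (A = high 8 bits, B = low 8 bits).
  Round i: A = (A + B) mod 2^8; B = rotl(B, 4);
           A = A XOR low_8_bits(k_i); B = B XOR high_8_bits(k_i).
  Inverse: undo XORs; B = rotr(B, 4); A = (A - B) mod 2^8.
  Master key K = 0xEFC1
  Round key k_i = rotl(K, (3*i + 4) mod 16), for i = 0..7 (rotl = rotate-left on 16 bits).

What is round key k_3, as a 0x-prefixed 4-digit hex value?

0x3DF8

K = 0xEFC1
k_0 = rotl(K, (3*0+4) mod 16) = rotl(K, 4) = 0xFC1E
k_1 = rotl(K, (3*1+4) mod 16) = rotl(K, 7) = 0xE0F7
k_2 = rotl(K, (3*2+4) mod 16) = rotl(K, 10) = 0x07BF
k_3 = rotl(K, (3*3+4) mod 16) = rotl(K, 13) = 0x3DF8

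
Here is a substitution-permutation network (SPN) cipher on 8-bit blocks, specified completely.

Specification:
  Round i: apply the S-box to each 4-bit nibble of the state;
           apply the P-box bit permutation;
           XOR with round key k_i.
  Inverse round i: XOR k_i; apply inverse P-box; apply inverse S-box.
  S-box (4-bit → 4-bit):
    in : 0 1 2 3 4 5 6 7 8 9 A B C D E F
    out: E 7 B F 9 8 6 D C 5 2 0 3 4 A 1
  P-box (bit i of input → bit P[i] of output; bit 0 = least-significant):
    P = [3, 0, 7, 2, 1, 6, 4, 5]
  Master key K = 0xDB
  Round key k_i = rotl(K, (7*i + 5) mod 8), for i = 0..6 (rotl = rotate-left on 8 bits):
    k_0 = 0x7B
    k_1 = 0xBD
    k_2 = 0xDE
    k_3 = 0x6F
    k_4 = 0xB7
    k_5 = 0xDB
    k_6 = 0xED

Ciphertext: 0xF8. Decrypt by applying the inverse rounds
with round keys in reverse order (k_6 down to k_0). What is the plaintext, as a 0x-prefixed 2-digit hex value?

s_0 = ciphertext = 0xF8
s_1 = InvRound(s_0, k_6) = 0xDE
s_2 = InvRound(s_1, k_5) = 0xBE
s_3 = InvRound(s_2, k_4) = 0xBC
s_4 = InvRound(s_3, k_3) = 0x16
s_5 = InvRound(s_4, k_2) = 0xA9
s_6 = InvRound(s_5, k_1) = 0xD5
s_7 = InvRound(s_6, k_0) = 0x47

0x47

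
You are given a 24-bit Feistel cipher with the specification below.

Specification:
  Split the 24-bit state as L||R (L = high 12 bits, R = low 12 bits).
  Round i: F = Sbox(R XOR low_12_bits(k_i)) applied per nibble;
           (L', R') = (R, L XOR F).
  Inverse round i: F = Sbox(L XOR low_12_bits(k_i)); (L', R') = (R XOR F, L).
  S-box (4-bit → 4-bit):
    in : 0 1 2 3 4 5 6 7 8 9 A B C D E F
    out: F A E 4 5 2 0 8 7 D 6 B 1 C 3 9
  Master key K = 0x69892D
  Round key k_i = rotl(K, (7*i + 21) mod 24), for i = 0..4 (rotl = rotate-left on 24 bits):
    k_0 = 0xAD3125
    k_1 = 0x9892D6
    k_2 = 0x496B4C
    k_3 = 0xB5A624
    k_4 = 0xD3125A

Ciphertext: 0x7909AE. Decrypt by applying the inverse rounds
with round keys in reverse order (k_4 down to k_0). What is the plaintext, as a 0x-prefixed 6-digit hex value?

s_0 = ciphertext = 0x7909AE
s_1 = InvRound(s_0, k_4) = 0xBB8790
s_2 = InvRound(s_1, k_3) = 0xB41BB8
s_3 = InvRound(s_2, k_2) = 0x444B41
s_4 = InvRound(s_3, k_1) = 0xB9F444
s_5 = InvRound(s_4, k_0) = 0x2F2B9F

0x2F2B9F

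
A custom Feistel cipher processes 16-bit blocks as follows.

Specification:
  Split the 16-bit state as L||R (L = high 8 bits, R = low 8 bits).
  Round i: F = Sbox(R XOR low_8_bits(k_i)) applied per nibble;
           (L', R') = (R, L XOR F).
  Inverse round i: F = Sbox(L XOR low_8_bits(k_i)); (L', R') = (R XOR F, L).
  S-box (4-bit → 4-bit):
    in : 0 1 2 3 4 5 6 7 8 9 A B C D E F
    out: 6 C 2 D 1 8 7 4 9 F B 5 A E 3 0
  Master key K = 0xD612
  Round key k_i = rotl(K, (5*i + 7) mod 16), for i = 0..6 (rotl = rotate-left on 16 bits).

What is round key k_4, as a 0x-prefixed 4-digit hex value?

K = 0xD612
k_0 = rotl(K, (5*0+7) mod 16) = rotl(K, 7) = 0x096B
k_1 = rotl(K, (5*1+7) mod 16) = rotl(K, 12) = 0x2D61
k_2 = rotl(K, (5*2+7) mod 16) = rotl(K, 1) = 0xAC25
k_3 = rotl(K, (5*3+7) mod 16) = rotl(K, 6) = 0x84B5
k_4 = rotl(K, (5*4+7) mod 16) = rotl(K, 11) = 0x96B0

0x96B0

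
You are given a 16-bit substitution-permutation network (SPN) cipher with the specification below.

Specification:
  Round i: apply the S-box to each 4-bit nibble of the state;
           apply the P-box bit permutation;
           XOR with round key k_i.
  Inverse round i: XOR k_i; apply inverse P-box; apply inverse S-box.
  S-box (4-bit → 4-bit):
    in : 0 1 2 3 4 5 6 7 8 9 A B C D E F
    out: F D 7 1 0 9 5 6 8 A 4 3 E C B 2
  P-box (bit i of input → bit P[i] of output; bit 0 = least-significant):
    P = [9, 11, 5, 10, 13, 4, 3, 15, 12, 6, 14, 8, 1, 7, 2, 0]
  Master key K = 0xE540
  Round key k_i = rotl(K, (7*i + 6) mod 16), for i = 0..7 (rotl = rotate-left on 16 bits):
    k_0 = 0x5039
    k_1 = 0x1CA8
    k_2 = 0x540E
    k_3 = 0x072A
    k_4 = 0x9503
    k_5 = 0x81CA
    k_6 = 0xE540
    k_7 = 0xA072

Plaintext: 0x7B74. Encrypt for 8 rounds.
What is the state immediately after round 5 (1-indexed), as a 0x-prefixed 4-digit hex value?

s_0 = plaintext = 0x7B74
s_1 = Round(s_0, k_0) = 0x40E5
s_2 = Round(s_1, k_1) = 0xEBF8
s_3 = Round(s_2, k_2) = 0x40DD
s_4 = Round(s_3, k_3) = 0xD242
s_5 = Round(s_4, k_4) = 0xCF66
s_6 = Round(s_5, k_5) = 0xA327
s_7 = Round(s_6, k_6) = 0xDD7C
s_8 = Round(s_7, k_7) = 0xED4F

0xCF66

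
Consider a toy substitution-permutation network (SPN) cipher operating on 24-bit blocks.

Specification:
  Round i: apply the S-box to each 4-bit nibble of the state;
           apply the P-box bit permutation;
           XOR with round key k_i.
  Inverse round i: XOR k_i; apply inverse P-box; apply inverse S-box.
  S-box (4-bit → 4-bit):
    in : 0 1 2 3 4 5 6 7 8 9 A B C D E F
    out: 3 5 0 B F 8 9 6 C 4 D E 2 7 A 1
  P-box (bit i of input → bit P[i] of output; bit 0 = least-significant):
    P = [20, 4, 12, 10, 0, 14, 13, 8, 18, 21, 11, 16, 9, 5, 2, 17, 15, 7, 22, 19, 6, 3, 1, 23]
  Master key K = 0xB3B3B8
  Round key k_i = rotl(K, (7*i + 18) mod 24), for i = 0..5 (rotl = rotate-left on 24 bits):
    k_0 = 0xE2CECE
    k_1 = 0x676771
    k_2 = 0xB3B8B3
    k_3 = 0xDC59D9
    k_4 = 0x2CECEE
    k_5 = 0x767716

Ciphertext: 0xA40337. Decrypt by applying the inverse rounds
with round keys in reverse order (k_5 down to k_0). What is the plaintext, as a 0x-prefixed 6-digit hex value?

s_0 = ciphertext = 0xA40337
s_1 = InvRound(s_0, k_5) = 0x59E2DA
s_2 = InvRound(s_1, k_4) = 0x29D423
s_3 = InvRound(s_2, k_3) = 0x4DC453
s_4 = InvRound(s_3, k_2) = 0x6BED7A
s_5 = InvRound(s_4, k_1) = 0x76F1F2
s_6 = InvRound(s_5, k_0) = 0xE2D184

0xE2D184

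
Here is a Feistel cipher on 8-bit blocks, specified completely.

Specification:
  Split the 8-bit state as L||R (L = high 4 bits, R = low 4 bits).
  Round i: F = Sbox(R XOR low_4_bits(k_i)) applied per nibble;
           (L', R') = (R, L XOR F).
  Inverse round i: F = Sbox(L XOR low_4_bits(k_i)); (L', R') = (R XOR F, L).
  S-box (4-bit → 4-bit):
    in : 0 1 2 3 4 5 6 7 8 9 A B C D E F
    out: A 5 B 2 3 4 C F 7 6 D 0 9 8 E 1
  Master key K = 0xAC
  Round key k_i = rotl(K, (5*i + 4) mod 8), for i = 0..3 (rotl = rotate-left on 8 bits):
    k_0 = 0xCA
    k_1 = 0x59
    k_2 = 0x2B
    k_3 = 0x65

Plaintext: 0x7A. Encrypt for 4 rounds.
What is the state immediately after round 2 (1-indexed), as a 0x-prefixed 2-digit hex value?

s_0 = plaintext = 0x7A
s_1 = Round(s_0, k_0) = 0xAD
s_2 = Round(s_1, k_1) = 0xD9
s_3 = Round(s_2, k_2) = 0x96
s_4 = Round(s_3, k_3) = 0x6B

0xD9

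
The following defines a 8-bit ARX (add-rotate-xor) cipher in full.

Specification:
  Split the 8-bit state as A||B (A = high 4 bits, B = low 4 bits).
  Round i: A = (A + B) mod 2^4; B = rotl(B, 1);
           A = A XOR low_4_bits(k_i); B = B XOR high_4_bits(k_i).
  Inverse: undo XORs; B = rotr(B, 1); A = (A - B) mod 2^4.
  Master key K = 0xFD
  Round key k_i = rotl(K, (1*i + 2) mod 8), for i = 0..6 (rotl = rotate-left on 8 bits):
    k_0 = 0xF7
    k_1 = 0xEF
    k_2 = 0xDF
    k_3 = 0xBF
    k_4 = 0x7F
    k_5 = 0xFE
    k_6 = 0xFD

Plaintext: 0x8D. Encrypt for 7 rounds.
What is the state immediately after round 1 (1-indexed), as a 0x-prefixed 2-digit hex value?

s_0 = plaintext = 0x8D
s_1 = Round(s_0, k_0) = 0x24
s_2 = Round(s_1, k_1) = 0x96
s_3 = Round(s_2, k_2) = 0x01
s_4 = Round(s_3, k_3) = 0xE9
s_5 = Round(s_4, k_4) = 0x84
s_6 = Round(s_5, k_5) = 0x27
s_7 = Round(s_6, k_6) = 0x41

0x24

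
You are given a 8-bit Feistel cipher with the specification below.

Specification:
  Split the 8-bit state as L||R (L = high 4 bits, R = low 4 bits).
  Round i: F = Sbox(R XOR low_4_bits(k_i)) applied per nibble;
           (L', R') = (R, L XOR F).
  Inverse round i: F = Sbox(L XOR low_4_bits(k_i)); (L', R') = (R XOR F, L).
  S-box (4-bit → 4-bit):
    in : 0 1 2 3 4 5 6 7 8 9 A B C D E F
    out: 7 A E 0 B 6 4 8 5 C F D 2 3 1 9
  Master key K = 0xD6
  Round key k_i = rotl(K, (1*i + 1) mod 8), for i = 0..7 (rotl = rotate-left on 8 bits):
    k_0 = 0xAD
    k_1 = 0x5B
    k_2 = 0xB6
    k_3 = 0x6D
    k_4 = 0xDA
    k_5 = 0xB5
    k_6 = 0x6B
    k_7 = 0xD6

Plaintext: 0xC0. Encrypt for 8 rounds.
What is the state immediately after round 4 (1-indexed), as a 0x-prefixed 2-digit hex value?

s_0 = plaintext = 0xC0
s_1 = Round(s_0, k_0) = 0x0F
s_2 = Round(s_1, k_1) = 0xFB
s_3 = Round(s_2, k_2) = 0xBC
s_4 = Round(s_3, k_3) = 0xC1
s_5 = Round(s_4, k_4) = 0x11
s_6 = Round(s_5, k_5) = 0x1A
s_7 = Round(s_6, k_6) = 0xAB
s_8 = Round(s_7, k_7) = 0xB9

0xC1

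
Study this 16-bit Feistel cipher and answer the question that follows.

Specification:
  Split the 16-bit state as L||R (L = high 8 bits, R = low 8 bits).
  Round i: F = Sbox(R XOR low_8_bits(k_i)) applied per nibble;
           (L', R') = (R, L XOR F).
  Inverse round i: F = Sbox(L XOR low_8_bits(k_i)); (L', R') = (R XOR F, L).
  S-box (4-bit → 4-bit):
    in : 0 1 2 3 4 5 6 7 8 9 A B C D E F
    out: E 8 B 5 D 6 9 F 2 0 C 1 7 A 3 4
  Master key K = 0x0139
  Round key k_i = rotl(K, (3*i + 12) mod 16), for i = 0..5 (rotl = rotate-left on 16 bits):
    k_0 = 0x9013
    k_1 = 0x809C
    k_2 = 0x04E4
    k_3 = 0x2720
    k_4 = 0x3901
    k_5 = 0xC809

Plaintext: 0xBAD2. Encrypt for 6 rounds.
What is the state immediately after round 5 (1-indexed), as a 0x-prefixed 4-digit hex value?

0x9CAE

s_0 = plaintext = 0xBAD2
s_1 = Round(s_0, k_0) = 0xD2C2
s_2 = Round(s_1, k_1) = 0xC2B1
s_3 = Round(s_2, k_2) = 0xB1A4
s_4 = Round(s_3, k_3) = 0xA49C
s_5 = Round(s_4, k_4) = 0x9CAE
s_6 = Round(s_5, k_5) = 0xAE53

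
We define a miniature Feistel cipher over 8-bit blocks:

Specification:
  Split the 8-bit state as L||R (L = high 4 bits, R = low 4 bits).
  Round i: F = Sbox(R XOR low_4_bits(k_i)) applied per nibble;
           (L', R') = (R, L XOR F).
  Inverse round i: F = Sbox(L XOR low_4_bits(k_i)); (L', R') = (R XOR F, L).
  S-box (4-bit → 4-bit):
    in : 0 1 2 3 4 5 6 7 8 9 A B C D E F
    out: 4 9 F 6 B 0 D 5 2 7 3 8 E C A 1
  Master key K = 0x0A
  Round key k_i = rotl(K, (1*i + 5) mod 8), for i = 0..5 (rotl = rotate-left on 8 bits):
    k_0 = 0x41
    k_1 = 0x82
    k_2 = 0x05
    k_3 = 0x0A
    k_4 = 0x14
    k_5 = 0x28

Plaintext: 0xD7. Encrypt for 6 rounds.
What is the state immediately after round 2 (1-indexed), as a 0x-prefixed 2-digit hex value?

0x08

s_0 = plaintext = 0xD7
s_1 = Round(s_0, k_0) = 0x70
s_2 = Round(s_1, k_1) = 0x08
s_3 = Round(s_2, k_2) = 0x8C
s_4 = Round(s_3, k_3) = 0xC5
s_5 = Round(s_4, k_4) = 0x55
s_6 = Round(s_5, k_5) = 0x59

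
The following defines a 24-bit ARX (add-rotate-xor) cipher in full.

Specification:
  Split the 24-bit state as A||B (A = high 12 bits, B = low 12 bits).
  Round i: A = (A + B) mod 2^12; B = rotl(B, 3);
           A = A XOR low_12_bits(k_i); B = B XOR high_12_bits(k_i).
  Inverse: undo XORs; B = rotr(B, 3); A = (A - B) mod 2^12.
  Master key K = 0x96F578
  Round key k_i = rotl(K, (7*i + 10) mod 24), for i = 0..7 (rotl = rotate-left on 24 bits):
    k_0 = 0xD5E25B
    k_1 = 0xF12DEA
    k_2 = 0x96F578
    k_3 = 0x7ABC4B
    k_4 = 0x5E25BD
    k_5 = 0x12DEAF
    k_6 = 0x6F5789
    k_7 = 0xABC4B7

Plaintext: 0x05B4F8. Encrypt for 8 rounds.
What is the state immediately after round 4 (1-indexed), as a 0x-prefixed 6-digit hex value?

0x844138

s_0 = plaintext = 0x05B4F8
s_1 = Round(s_0, k_0) = 0x708A9C
s_2 = Round(s_1, k_1) = 0xC4EBF7
s_3 = Round(s_2, k_2) = 0xD3D6D2
s_4 = Round(s_3, k_3) = 0x844138
s_5 = Round(s_4, k_4) = 0xCC1C22
s_6 = Round(s_5, k_5) = 0x64C03B
s_7 = Round(s_6, k_6) = 0x10E72D
s_8 = Round(s_7, k_7) = 0xC8C3D7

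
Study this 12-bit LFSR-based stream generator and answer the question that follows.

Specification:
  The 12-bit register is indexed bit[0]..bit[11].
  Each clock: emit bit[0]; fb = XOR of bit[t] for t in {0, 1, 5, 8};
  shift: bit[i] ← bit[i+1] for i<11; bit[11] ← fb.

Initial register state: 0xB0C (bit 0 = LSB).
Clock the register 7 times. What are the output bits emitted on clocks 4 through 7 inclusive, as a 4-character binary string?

reg_0 = 0xB0C
clock 1: out=0, reg = 0xD86
clock 2: out=0, reg = 0x6C3
clock 3: out=1, reg = 0x361
clock 4: out=1, reg = 0x9B0
clock 5: out=0, reg = 0x4D8
clock 6: out=0, reg = 0x26C
clock 7: out=0, reg = 0x936

1000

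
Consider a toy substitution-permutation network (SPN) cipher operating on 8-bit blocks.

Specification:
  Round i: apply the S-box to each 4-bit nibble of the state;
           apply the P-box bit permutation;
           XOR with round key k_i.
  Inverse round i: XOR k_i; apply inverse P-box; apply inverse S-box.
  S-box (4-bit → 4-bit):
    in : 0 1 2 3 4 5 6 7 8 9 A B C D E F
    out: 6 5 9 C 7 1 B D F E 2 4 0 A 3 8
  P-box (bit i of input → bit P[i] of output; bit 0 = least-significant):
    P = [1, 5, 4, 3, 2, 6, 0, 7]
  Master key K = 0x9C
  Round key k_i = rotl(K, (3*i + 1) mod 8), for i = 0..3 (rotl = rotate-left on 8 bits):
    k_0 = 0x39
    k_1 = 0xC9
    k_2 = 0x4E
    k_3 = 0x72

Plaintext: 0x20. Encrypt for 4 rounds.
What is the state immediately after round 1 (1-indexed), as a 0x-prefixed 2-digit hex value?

0x8D

s_0 = plaintext = 0x20
s_1 = Round(s_0, k_0) = 0x8D
s_2 = Round(s_1, k_1) = 0x24
s_3 = Round(s_2, k_2) = 0xF8
s_4 = Round(s_3, k_3) = 0xC8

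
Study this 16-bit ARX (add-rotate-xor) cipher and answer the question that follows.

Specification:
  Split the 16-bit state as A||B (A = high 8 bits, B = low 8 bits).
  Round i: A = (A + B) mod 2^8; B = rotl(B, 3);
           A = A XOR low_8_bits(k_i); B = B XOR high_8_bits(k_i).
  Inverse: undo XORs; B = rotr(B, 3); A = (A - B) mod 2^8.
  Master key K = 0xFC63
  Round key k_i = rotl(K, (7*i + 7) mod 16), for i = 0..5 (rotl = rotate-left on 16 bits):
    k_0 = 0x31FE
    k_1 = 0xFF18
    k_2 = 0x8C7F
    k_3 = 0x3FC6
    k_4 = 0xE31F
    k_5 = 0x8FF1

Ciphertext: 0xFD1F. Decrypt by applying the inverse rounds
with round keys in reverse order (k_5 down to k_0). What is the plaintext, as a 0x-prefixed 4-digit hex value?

0x0B8F

s_0 = ciphertext = 0xFD1F
s_1 = InvRound(s_0, k_5) = 0xFA12
s_2 = InvRound(s_1, k_4) = 0xA73E
s_3 = InvRound(s_2, k_3) = 0x4120
s_4 = InvRound(s_3, k_2) = 0xA995
s_5 = InvRound(s_4, k_1) = 0x644D
s_6 = InvRound(s_5, k_0) = 0x0B8F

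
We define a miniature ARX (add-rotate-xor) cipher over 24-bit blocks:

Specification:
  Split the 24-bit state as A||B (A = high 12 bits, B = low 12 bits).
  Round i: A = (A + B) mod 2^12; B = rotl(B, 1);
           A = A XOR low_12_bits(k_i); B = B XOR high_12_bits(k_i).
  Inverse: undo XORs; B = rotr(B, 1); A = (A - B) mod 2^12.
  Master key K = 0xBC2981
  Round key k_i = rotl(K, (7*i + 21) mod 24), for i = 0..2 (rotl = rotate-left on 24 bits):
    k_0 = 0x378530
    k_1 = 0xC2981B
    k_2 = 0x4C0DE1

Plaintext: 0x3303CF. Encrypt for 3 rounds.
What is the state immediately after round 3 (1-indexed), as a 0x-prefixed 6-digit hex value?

0xB72F0A

s_0 = plaintext = 0x3303CF
s_1 = Round(s_0, k_0) = 0x3CF4E6
s_2 = Round(s_1, k_1) = 0x0AE5E5
s_3 = Round(s_2, k_2) = 0xB72F0A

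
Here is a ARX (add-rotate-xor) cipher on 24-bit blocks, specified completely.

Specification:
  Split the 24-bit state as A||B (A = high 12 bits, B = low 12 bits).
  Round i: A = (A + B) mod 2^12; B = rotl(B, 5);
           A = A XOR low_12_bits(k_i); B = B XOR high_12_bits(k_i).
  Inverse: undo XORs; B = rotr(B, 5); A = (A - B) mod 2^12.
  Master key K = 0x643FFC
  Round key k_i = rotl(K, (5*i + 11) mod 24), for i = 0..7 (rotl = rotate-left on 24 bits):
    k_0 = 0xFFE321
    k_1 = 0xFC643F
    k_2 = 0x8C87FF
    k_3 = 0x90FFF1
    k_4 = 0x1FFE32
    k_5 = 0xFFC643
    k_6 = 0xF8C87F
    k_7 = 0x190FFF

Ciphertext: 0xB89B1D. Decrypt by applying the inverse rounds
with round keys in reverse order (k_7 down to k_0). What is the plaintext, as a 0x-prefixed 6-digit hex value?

s_0 = ciphertext = 0xB89B1D
s_1 = InvRound(s_0, k_7) = 0xDA26D4
s_2 = InvRound(s_1, k_6) = 0x993C4A
s_3 = InvRound(s_2, k_5) = 0x4B3B1D
s_4 = InvRound(s_3, k_4) = 0x92A157
s_5 = InvRound(s_4, k_3) = 0xA99C42
s_6 = InvRound(s_5, k_2) = 0x842524
s_7 = InvRound(s_6, k_1) = 0xB26157
s_8 = InvRound(s_7, k_0) = 0x3124F5

0x3124F5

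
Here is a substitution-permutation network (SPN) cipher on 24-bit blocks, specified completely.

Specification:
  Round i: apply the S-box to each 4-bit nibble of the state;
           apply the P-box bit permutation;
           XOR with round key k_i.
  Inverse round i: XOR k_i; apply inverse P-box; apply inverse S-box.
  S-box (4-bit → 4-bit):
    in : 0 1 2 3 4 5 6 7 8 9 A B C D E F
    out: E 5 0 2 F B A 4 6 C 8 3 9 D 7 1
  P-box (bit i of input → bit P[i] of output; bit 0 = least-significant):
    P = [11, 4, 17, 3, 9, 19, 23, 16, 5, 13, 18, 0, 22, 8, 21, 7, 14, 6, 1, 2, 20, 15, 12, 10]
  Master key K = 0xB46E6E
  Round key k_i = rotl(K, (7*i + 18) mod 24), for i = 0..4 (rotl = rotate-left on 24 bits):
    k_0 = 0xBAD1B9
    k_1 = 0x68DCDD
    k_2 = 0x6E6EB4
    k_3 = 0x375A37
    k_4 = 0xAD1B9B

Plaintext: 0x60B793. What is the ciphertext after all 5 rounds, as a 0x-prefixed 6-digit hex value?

s_0 = plaintext = 0x60B793
s_1 = Round(s_0, k_0) = 0x7F54EF
s_2 = Round(s_1, k_1) = 0xA4A77C
s_3 = Round(s_2, k_2) = 0xEA227A
s_4 = Round(s_3, k_3) = 0xA7CA3B
s_5 = Round(s_4, k_4) = 0xE51708

0xE51708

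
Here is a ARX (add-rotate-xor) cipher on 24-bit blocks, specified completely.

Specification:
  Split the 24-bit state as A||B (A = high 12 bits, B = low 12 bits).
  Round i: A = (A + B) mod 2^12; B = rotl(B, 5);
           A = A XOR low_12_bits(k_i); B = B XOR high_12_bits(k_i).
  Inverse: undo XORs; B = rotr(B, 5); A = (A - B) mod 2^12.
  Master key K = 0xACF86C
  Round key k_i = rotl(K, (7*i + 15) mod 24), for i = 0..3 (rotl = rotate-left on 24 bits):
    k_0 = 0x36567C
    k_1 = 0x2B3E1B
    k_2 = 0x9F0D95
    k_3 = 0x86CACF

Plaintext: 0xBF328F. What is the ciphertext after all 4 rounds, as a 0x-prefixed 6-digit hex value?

s_0 = plaintext = 0xBF328F
s_1 = Round(s_0, k_0) = 0x8FE280
s_2 = Round(s_1, k_1) = 0x5652B6
s_3 = Round(s_2, k_2) = 0x58EF35
s_4 = Round(s_3, k_3) = 0xE0CED2

0xE0CED2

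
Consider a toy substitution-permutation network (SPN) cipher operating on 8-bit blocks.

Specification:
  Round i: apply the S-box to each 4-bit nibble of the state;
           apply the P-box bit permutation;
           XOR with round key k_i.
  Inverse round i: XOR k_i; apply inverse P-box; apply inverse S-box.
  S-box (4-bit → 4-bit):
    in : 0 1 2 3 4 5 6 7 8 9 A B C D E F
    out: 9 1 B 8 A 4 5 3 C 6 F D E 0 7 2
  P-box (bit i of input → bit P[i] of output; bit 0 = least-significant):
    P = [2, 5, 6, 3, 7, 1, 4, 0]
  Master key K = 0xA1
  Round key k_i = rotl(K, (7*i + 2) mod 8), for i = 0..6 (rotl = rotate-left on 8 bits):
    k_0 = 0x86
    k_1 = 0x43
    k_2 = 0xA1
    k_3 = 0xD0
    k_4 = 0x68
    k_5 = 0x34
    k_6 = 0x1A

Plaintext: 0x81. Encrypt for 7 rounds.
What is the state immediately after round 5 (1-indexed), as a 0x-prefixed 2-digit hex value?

s_0 = plaintext = 0x81
s_1 = Round(s_0, k_0) = 0x93
s_2 = Round(s_1, k_1) = 0x59
s_3 = Round(s_2, k_2) = 0xD1
s_4 = Round(s_3, k_3) = 0xD4
s_5 = Round(s_4, k_4) = 0x40
s_6 = Round(s_5, k_5) = 0x3B
s_7 = Round(s_6, k_6) = 0x57

0x40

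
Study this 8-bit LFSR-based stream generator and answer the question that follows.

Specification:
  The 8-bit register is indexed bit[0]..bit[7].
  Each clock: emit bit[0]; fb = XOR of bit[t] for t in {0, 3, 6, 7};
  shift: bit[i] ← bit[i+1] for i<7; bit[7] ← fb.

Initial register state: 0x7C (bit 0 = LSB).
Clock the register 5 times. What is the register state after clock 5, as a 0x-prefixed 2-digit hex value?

reg_0 = 0x7C
clock 1: out=0, reg = 0x3E
clock 2: out=0, reg = 0x9F
clock 3: out=1, reg = 0xCF
clock 4: out=1, reg = 0x67
clock 5: out=1, reg = 0x33

0x33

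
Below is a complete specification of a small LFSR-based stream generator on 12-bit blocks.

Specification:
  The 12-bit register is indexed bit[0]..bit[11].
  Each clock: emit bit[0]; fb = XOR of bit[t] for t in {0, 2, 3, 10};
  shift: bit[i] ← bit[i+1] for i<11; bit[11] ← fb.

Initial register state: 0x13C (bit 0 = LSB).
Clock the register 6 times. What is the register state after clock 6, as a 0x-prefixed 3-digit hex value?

0x104

reg_0 = 0x13C
clock 1: out=0, reg = 0x09E
clock 2: out=0, reg = 0x04F
clock 3: out=1, reg = 0x827
clock 4: out=1, reg = 0x413
clock 5: out=1, reg = 0x209
clock 6: out=1, reg = 0x104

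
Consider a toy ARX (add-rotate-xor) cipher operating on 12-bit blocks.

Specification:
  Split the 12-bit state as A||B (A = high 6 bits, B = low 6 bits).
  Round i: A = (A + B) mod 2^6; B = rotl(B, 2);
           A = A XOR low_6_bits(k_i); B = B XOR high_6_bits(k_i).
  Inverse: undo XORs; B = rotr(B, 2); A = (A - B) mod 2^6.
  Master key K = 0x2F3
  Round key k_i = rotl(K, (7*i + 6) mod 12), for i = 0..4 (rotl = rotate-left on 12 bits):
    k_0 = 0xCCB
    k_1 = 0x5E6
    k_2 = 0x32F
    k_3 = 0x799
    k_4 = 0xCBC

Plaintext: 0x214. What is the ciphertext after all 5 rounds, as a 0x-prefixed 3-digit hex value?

s_0 = plaintext = 0x214
s_1 = Round(s_0, k_0) = 0x5E2
s_2 = Round(s_1, k_1) = 0x7DD
s_3 = Round(s_2, k_2) = 0x4F9
s_4 = Round(s_3, k_3) = 0x579
s_5 = Round(s_4, k_4) = 0xC95

0xC95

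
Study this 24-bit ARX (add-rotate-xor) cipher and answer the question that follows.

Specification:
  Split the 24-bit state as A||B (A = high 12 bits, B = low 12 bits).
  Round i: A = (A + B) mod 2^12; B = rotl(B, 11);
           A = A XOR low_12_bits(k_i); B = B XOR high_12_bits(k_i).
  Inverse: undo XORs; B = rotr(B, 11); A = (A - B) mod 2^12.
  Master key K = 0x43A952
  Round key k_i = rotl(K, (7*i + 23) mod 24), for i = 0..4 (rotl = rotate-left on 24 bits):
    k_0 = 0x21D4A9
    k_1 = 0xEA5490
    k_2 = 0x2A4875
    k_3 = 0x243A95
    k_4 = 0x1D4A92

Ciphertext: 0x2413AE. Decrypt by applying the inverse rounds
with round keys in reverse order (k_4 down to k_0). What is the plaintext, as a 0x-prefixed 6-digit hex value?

s_0 = ciphertext = 0x2413AE
s_1 = InvRound(s_0, k_4) = 0x3DF4F4
s_2 = InvRound(s_1, k_3) = 0xBDCD6E
s_3 = InvRound(s_2, k_2) = 0x414F95
s_4 = InvRound(s_3, k_1) = 0xE24260
s_5 = InvRound(s_4, k_0) = 0x9930FA

0x9930FA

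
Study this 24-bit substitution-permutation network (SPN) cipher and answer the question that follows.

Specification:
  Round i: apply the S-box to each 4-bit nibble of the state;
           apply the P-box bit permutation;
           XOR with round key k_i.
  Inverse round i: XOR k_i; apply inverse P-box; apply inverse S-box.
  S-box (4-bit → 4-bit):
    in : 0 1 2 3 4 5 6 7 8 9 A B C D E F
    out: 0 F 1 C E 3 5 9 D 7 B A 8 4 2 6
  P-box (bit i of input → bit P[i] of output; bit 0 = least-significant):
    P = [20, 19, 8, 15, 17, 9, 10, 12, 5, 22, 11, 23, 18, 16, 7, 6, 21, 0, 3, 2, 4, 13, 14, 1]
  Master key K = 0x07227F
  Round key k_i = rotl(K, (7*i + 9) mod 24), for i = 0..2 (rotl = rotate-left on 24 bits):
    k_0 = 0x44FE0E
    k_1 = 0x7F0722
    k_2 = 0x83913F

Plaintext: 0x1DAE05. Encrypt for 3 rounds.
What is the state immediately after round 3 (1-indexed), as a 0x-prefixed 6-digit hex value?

0x5AEA2D

s_0 = plaintext = 0x1DAE05
s_1 = Round(s_0, k_0) = 0x199E54
s_2 = Round(s_1, k_1) = 0x10E4B9
s_3 = Round(s_2, k_2) = 0x5AEA2D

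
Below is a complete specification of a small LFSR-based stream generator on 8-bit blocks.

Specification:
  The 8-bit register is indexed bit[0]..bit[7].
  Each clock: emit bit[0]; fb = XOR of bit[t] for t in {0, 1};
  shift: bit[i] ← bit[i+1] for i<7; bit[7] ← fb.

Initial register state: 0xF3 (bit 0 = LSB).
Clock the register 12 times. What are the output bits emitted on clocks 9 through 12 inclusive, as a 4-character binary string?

0101

reg_0 = 0xF3
clock 1: out=1, reg = 0x79
clock 2: out=1, reg = 0xBC
clock 3: out=0, reg = 0x5E
clock 4: out=0, reg = 0xAF
clock 5: out=1, reg = 0x57
clock 6: out=1, reg = 0x2B
clock 7: out=1, reg = 0x15
clock 8: out=1, reg = 0x8A
clock 9: out=0, reg = 0xC5
clock 10: out=1, reg = 0xE2
clock 11: out=0, reg = 0xF1
clock 12: out=1, reg = 0xF8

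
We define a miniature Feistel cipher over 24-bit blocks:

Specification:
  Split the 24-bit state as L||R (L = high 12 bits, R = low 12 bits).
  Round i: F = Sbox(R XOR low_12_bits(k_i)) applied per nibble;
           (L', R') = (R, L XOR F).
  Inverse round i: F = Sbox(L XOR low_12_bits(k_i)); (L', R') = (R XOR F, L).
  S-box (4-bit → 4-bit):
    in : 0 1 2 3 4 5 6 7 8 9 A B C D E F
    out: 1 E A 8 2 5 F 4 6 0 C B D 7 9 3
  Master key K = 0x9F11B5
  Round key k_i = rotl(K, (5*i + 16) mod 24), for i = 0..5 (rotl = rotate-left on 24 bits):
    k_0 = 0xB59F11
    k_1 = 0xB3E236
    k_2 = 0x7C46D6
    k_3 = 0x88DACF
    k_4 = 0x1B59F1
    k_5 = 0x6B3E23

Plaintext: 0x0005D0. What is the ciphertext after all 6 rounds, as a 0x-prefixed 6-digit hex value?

s_0 = plaintext = 0x0005D0
s_1 = Round(s_0, k_0) = 0x5D0CDE
s_2 = Round(s_1, k_1) = 0xCDEC46
s_3 = Round(s_2, k_2) = 0xC460DF
s_4 = Round(s_3, k_3) = 0x0DF0A7
s_5 = Round(s_4, k_4) = 0x0A7080
s_6 = Round(s_5, k_5) = 0x08096F

0x08096F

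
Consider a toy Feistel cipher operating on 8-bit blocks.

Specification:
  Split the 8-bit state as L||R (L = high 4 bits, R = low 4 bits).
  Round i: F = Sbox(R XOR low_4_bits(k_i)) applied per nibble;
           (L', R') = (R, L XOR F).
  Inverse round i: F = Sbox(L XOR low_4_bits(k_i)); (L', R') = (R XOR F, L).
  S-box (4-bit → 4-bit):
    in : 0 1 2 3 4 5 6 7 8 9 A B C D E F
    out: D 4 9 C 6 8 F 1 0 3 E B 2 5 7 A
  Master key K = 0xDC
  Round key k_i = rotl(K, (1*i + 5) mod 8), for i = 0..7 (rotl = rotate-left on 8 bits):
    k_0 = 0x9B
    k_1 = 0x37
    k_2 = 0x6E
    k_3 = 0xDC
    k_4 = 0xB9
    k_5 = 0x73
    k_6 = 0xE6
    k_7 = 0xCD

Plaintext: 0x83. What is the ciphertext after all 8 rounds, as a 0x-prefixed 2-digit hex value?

s_0 = plaintext = 0x83
s_1 = Round(s_0, k_0) = 0x38
s_2 = Round(s_1, k_1) = 0x89
s_3 = Round(s_2, k_2) = 0x99
s_4 = Round(s_3, k_3) = 0x91
s_5 = Round(s_4, k_4) = 0x19
s_6 = Round(s_5, k_5) = 0x9F
s_7 = Round(s_6, k_6) = 0xFA
s_8 = Round(s_7, k_7) = 0xAE

0xAE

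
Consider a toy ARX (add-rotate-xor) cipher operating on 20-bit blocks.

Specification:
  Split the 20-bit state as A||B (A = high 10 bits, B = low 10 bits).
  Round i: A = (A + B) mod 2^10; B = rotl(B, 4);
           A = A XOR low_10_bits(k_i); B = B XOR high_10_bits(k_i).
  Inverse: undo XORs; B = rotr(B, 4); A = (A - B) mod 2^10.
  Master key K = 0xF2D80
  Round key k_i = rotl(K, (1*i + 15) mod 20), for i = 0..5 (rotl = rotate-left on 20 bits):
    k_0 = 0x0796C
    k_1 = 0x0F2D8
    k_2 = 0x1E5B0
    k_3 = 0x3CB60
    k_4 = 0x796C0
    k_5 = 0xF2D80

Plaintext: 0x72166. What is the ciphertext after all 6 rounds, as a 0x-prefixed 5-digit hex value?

s_0 = plaintext = 0x72166
s_1 = Round(s_0, k_0) = 0x90A7B
s_2 = Round(s_1, k_1) = 0x99785
s_3 = Round(s_2, k_2) = 0x16827
s_4 = Round(s_3, k_3) = 0xF8682
s_5 = Round(s_4, k_4) = 0x28DCF
s_6 = Round(s_5, k_5) = 0xFCB3C

0xFCB3C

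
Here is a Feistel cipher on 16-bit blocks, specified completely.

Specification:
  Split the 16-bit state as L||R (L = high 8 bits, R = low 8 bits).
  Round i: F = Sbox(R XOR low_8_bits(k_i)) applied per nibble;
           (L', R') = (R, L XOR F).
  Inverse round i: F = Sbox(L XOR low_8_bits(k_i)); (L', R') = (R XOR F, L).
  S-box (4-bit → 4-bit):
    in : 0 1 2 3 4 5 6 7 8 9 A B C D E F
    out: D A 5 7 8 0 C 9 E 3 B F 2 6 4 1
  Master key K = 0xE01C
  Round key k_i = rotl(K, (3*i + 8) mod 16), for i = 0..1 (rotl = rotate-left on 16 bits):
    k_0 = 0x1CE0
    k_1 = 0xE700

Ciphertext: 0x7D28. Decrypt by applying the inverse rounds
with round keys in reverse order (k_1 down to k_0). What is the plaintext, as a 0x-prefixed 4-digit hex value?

s_0 = ciphertext = 0x7D28
s_1 = InvRound(s_0, k_1) = 0xBE7D
s_2 = InvRound(s_1, k_0) = 0x79BE

0x79BE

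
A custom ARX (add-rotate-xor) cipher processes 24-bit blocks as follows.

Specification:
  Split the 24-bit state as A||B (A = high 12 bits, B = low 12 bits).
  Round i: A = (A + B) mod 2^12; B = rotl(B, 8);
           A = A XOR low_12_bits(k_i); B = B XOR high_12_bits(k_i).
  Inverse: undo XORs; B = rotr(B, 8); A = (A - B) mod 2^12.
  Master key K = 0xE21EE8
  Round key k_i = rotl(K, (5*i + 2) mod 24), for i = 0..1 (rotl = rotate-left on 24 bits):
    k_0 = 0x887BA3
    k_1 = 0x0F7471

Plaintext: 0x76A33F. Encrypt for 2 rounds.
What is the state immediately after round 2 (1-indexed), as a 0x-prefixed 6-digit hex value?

s_0 = plaintext = 0x76A33F
s_1 = Round(s_0, k_0) = 0x10A7B4
s_2 = Round(s_1, k_1) = 0xCCF48C

0xCCF48C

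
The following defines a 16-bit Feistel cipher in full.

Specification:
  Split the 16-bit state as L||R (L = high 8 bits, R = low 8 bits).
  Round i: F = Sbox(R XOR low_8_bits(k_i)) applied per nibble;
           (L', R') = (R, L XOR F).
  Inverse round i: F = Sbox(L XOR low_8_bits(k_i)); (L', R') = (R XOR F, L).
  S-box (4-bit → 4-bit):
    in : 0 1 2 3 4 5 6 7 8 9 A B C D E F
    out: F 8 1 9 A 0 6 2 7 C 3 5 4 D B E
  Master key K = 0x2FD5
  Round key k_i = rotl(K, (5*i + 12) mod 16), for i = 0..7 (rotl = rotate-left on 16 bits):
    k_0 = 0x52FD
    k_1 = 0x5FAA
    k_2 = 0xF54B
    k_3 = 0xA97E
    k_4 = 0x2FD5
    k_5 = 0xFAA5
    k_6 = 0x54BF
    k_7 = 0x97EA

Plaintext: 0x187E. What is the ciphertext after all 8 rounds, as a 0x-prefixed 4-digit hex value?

0x6790

s_0 = plaintext = 0x187E
s_1 = Round(s_0, k_0) = 0x7E61
s_2 = Round(s_1, k_1) = 0x613B
s_3 = Round(s_2, k_2) = 0x3B4E
s_4 = Round(s_3, k_3) = 0x4EA4
s_5 = Round(s_4, k_4) = 0xA466
s_6 = Round(s_5, k_5) = 0x66ED
s_7 = Round(s_6, k_6) = 0xED67
s_8 = Round(s_7, k_7) = 0x6790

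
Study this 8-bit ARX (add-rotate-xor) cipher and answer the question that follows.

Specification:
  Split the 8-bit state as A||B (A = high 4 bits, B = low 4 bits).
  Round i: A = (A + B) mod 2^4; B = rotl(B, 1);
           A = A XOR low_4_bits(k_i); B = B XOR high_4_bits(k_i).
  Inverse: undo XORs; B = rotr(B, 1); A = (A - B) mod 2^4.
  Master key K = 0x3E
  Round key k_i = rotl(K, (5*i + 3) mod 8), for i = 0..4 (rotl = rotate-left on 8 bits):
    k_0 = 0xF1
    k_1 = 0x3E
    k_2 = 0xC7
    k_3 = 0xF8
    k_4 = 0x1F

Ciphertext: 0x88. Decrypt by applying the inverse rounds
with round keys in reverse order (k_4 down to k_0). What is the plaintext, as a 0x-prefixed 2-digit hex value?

0x79

s_0 = ciphertext = 0x88
s_1 = InvRound(s_0, k_4) = 0xBC
s_2 = InvRound(s_1, k_3) = 0xA9
s_3 = InvRound(s_2, k_2) = 0x3A
s_4 = InvRound(s_3, k_1) = 0x1C
s_5 = InvRound(s_4, k_0) = 0x79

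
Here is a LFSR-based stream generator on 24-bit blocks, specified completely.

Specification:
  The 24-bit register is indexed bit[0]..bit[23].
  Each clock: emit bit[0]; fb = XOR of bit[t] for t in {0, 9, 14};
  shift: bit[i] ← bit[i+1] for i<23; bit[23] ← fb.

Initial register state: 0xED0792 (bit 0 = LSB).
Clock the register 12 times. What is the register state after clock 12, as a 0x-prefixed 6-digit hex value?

0x6A5ED0

reg_0 = 0xED0792
clock 1: out=0, reg = 0xF683C9
clock 2: out=1, reg = 0x7B41E4
clock 3: out=0, reg = 0xBDA0F2
clock 4: out=0, reg = 0x5ED079
clock 5: out=1, reg = 0x2F683C
clock 6: out=0, reg = 0x97B41E
clock 7: out=0, reg = 0x4BDA0F
clock 8: out=1, reg = 0xA5ED07
clock 9: out=1, reg = 0x52F683
clock 10: out=1, reg = 0xA97B41
clock 11: out=1, reg = 0xD4BDA0
clock 12: out=0, reg = 0x6A5ED0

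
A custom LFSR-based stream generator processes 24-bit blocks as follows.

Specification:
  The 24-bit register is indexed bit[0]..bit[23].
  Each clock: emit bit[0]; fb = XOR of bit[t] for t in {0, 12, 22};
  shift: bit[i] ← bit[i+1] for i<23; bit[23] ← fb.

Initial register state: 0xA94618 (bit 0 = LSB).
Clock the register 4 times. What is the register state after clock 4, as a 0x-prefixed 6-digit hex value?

0x6A9461

reg_0 = 0xA94618
clock 1: out=0, reg = 0x54A30C
clock 2: out=0, reg = 0xAA5186
clock 3: out=0, reg = 0xD528C3
clock 4: out=1, reg = 0x6A9461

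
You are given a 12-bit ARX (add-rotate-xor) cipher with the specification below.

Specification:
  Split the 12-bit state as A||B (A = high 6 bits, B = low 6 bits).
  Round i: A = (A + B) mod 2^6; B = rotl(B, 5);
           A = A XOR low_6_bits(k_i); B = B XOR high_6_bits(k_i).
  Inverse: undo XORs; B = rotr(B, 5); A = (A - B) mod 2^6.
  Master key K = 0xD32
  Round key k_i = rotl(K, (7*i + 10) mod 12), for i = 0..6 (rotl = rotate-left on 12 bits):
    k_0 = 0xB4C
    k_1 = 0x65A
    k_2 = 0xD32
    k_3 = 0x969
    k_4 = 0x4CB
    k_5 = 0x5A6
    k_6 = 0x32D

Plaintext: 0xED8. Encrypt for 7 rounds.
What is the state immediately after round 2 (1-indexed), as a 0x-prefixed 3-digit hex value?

0x6A9

s_0 = plaintext = 0xED8
s_1 = Round(s_0, k_0) = 0x7E1
s_2 = Round(s_1, k_1) = 0x6A9
s_3 = Round(s_2, k_2) = 0xC40
s_4 = Round(s_3, k_3) = 0x625
s_5 = Round(s_4, k_4) = 0xDA1
s_6 = Round(s_5, k_5) = 0xC66
s_7 = Round(s_6, k_6) = 0xE9F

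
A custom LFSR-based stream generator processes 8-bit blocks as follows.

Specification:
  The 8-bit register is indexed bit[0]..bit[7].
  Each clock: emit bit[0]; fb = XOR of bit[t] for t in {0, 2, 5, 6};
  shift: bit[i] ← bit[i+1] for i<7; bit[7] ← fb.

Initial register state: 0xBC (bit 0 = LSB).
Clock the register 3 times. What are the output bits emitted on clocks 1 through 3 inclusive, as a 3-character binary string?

001

reg_0 = 0xBC
clock 1: out=0, reg = 0x5E
clock 2: out=0, reg = 0x2F
clock 3: out=1, reg = 0x97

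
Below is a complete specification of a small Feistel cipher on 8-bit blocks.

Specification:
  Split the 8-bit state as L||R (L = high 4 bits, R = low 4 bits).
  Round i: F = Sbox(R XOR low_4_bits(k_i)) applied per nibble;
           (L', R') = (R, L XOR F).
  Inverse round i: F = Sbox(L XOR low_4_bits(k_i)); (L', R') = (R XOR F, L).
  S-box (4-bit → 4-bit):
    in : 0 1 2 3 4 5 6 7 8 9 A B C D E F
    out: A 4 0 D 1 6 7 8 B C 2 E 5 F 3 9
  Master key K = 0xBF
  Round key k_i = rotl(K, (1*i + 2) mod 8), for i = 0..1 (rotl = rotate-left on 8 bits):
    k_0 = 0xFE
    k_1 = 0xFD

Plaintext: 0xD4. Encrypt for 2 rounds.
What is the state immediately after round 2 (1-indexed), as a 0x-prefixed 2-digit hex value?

s_0 = plaintext = 0xD4
s_1 = Round(s_0, k_0) = 0x4F
s_2 = Round(s_1, k_1) = 0xF4

0xF4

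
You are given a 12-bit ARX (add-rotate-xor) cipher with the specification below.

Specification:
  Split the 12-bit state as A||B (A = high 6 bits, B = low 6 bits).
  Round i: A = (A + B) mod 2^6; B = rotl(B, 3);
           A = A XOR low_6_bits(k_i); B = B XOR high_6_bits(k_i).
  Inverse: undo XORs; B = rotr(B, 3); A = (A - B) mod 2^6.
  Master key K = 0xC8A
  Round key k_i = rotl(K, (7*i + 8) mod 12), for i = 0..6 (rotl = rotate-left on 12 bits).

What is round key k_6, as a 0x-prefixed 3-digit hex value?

K = 0xC8A
k_0 = rotl(K, (7*0+8) mod 12) = rotl(K, 8) = 0xAC8
k_1 = rotl(K, (7*1+8) mod 12) = rotl(K, 3) = 0x456
k_2 = rotl(K, (7*2+8) mod 12) = rotl(K, 10) = 0xB22
k_3 = rotl(K, (7*3+8) mod 12) = rotl(K, 5) = 0x159
k_4 = rotl(K, (7*4+8) mod 12) = rotl(K, 0) = 0xC8A
k_5 = rotl(K, (7*5+8) mod 12) = rotl(K, 7) = 0x564
k_6 = rotl(K, (7*6+8) mod 12) = rotl(K, 2) = 0x22B

0x22B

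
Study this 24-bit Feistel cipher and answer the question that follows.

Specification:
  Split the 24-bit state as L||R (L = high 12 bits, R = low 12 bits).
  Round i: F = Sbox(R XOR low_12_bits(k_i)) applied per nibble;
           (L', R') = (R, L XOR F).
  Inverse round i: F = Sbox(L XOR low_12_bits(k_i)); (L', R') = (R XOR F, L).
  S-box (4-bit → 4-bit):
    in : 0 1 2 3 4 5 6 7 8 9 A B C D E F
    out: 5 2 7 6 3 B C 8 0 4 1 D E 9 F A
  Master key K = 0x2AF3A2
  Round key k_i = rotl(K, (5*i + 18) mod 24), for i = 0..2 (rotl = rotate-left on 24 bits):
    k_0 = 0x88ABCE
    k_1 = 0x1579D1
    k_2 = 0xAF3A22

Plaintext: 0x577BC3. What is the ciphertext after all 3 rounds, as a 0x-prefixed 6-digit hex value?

s_0 = plaintext = 0x577BC3
s_1 = Round(s_0, k_0) = 0xBC302E
s_2 = Round(s_1, k_1) = 0x02EF69
s_3 = Round(s_2, k_2) = 0xF69B13

0xF69B13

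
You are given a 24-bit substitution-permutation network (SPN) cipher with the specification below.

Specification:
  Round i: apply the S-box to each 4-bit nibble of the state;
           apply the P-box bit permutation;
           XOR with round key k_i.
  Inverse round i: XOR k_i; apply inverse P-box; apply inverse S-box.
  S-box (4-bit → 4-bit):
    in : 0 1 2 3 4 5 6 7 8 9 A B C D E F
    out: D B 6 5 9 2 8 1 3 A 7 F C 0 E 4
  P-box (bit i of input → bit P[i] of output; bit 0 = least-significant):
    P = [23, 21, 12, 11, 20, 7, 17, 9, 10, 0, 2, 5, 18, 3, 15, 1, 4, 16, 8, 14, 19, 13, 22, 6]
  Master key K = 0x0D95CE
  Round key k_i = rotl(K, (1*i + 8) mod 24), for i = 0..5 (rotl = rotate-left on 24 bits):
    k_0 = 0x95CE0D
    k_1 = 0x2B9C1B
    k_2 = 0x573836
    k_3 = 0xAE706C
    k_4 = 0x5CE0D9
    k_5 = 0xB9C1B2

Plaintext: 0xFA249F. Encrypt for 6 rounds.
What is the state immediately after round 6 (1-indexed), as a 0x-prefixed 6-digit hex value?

0x21FEDB

s_0 = plaintext = 0xFA249F
s_1 = Round(s_0, k_0) = 0xD459B5
s_2 = Round(s_1, k_1) = 0x19DEA2
s_3 = Round(s_2, k_2) = 0x6C48D3
s_4 = Round(s_3, k_3) = 0x2A252F
s_5 = Round(s_4, k_4) = 0x1F5140
s_6 = Round(s_5, k_5) = 0x21FEDB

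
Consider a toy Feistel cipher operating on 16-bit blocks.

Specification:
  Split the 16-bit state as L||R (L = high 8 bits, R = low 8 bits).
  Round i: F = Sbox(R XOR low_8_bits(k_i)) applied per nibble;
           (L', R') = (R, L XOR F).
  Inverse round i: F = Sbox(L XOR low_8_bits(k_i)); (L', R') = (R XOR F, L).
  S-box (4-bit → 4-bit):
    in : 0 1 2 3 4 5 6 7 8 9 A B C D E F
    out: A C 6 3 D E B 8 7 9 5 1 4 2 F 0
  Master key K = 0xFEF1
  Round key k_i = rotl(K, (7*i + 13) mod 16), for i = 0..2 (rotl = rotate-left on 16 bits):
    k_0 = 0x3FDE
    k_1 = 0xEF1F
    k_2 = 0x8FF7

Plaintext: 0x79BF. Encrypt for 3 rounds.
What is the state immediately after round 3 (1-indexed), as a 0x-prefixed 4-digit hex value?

s_0 = plaintext = 0x79BF
s_1 = Round(s_0, k_0) = 0xBFC5
s_2 = Round(s_1, k_1) = 0xC59A
s_3 = Round(s_2, k_2) = 0x9A77

0x9A77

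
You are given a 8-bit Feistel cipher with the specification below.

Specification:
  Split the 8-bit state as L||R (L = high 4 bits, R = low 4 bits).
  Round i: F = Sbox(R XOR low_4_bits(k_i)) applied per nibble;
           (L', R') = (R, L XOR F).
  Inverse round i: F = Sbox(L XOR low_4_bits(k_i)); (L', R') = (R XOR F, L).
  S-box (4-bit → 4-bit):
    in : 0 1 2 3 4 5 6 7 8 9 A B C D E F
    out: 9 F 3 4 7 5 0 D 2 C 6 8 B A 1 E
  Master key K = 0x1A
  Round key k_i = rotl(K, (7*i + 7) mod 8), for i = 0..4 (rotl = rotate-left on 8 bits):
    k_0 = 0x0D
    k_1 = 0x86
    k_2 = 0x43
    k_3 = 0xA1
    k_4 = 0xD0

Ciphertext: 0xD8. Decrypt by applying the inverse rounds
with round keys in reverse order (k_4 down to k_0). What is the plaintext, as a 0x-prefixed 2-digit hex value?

0x9A

s_0 = ciphertext = 0xD8
s_1 = InvRound(s_0, k_4) = 0x2D
s_2 = InvRound(s_1, k_3) = 0x92
s_3 = InvRound(s_2, k_2) = 0x49
s_4 = InvRound(s_3, k_1) = 0xA4
s_5 = InvRound(s_4, k_0) = 0x9A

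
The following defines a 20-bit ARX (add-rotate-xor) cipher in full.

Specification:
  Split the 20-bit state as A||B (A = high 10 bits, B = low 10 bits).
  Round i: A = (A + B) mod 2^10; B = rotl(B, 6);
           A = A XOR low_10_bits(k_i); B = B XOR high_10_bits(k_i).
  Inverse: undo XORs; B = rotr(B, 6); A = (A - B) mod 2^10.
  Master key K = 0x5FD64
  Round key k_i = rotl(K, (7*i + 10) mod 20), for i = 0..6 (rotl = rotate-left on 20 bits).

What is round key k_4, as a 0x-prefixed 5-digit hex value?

K = 0x5FD64
k_0 = rotl(K, (7*0+10) mod 20) = rotl(K, 10) = 0x5917F
k_1 = rotl(K, (7*1+10) mod 20) = rotl(K, 17) = 0x8BFAC
k_2 = rotl(K, (7*2+10) mod 20) = rotl(K, 4) = 0xFD645
k_3 = rotl(K, (7*3+10) mod 20) = rotl(K, 11) = 0xB22FE
k_4 = rotl(K, (7*4+10) mod 20) = rotl(K, 18) = 0x17F59

0x17F59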